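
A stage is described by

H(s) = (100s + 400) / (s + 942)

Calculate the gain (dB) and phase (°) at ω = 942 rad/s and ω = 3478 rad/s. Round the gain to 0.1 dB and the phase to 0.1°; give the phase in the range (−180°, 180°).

Substitute s = j942:
Numerator: 100(j942) + 400 = 400 + j94200
Denominator: (j942) + 942 = 942 + j942
|N| = √(400² + 94200²) ≈ 94201, ∠N ≈ 89.76°
|D| = √(942² + 942²) ≈ 1332.2, ∠D ≈ 45.00°
|H| = 94201 / 1332.2 ≈ 70.711
Gain = 20 log₁₀(70.711) ≈ 36.99 dB
∠H = 89.76° − 45.00° = 44.76°

Substitute s = j3478:
Numerator: 100(j3478) + 400 = 400 + j347800
Denominator: (j3478) + 942 = 942 + j3478
|N| = √(400² + 347800²) ≈ 3.478e+05, ∠N ≈ 89.93°
|D| = √(942² + 3478²) ≈ 3603.3, ∠D ≈ 74.85°
|H| = 3.478e+05 / 3603.3 ≈ 96.523
Gain = 20 log₁₀(96.523) ≈ 39.69 dB
∠H = 89.93° − 74.85° = 15.08°

ω = 942: 37.0 dB, 44.8°; ω = 3478: 39.7 dB, 15.1°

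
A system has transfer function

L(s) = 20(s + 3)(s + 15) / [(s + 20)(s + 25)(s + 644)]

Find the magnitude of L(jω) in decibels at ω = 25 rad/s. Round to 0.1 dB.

-33.9 dB

At s = jω = j25:
zero (s+3): 3 + j25 → |·| = √(3²+25²) = √634 ≈ 25.179, ∠ = arctan(25/3) ≈ 83.16°
zero (s+15): 15 + j25 → |·| = √(15²+25²) = √850 ≈ 29.155, ∠ = arctan(25/15) ≈ 59.04°
pole (s+20): 20 + j25 → |·| = √(20²+25²) = √1025 ≈ 32.016, ∠ = arctan(25/20) ≈ 51.34°
pole (s+25): 25 + j25 → |·| = √(25²+25²) = √1250 ≈ 35.355, ∠ = arctan(25/25) ≈ 45.00°
pole (s+644): 644 + j25 → |·| = √(644²+25²) = √415361 ≈ 644.49, ∠ = arctan(25/644) ≈ 2.22°
|L| = 20 · 734.09 / 7.2951e+05 ≈ 0.020126
Gain = 20 log₁₀(0.020126) ≈ -33.92 dB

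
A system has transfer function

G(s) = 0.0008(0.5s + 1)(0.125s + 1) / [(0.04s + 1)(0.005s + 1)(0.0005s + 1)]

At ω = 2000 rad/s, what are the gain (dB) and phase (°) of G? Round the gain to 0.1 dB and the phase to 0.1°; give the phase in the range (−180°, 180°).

-15.1 dB, -38.9°

At ω = 2000 rad/s:
zero (1 + j2000·0.5) = 1 + j1000 → |·| ≈ 1000, ∠ ≈ 89.94°
zero (1 + j2000·0.125) = 1 + j250 → |·| ≈ 250, ∠ ≈ 89.77°
pole (1 + j2000·0.04) = 1 + j80 → |·| ≈ 80.006, ∠ ≈ 89.28°
pole (1 + j2000·0.005) = 1 + j10 → |·| ≈ 10.05, ∠ ≈ 84.29°
pole (1 + j2000·0.0005) = 1 + j1 → |·| ≈ 1.4142, ∠ ≈ 45.00°
|G| = 0.0008 · 1000 · 250 / (80.006 · 10.05 · 1.4142) ≈ 0.17589
Gain = 20 log₁₀(0.17589) ≈ -15.10 dB
∠G = (89.94° + 89.77°) − (89.28° + 84.29° + 45.00°) = -38.86°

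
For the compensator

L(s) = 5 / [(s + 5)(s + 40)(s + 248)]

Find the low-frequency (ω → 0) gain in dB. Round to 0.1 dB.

-79.9 dB

L(0) = 5 / (5·40·248) ≈ 0.00010081
20 log₁₀(0.00010081) ≈ -79.93 dB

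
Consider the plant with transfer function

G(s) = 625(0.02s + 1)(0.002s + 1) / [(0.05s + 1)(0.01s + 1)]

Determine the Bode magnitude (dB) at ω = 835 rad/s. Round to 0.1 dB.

35.3 dB

At ω = 835 rad/s:
zero (1 + j835·0.02) = 1 + j16.7 → |·| ≈ 16.73, ∠ ≈ 86.57°
zero (1 + j835·0.002) = 1 + j1.67 → |·| ≈ 1.9465, ∠ ≈ 59.09°
pole (1 + j835·0.05) = 1 + j41.75 → |·| ≈ 41.762, ∠ ≈ 88.63°
pole (1 + j835·0.01) = 1 + j8.35 → |·| ≈ 8.4097, ∠ ≈ 83.17°
|G| = 625 · 16.73 · 1.9465 / (41.762 · 8.4097) ≈ 57.952
Gain = 20 log₁₀(57.952) ≈ 35.26 dB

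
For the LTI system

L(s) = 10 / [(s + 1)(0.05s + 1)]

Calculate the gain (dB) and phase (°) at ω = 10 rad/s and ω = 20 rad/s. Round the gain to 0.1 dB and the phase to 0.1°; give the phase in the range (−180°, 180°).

ω = 10: -1.0 dB, -110.9°; ω = 20: -9.0 dB, -132.1°

At ω = 10 rad/s:
pole (1 + j10·1) = 1 + j10 → |·| ≈ 10.05, ∠ ≈ 84.29°
pole (1 + j10·0.05) = 1 + j0.5 → |·| ≈ 1.118, ∠ ≈ 26.57°
|L| = 10 · 1 / (10.05 · 1.118) ≈ 0.89
Gain = 20 log₁₀(0.89) ≈ -1.01 dB
∠L = (0°) − (84.29° + 26.57°) = -110.86°

At ω = 20 rad/s:
pole (1 + j20·1) = 1 + j20 → |·| ≈ 20.025, ∠ ≈ 87.14°
pole (1 + j20·0.05) = 1 + j1 → |·| ≈ 1.4142, ∠ ≈ 45.00°
|L| = 10 · 1 / (20.025 · 1.4142) ≈ 0.35312
Gain = 20 log₁₀(0.35312) ≈ -9.04 dB
∠L = (0°) − (87.14° + 45.00°) = -132.14°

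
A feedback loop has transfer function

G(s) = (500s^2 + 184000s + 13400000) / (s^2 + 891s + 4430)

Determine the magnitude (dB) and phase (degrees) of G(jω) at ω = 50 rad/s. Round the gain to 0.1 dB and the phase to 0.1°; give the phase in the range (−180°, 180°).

50.7 dB, -50.4°

Substitute s = j50:
Numerator: 500(j50)^2 + 184000(j50) + 13400000 = 12150000 + j9200000
Denominator: (j50)^2 + 891(j50) + 4430 = 1930 + j44550
|N| = √(12150000² + 9200000²) ≈ 1.524e+07, ∠N ≈ 37.13°
|D| = √(1930² + 44550²) ≈ 44592, ∠D ≈ 87.52°
|G| = 1.524e+07 / 44592 ≈ 341.77
Gain = 20 log₁₀(341.77) ≈ 50.67 dB
∠G = 37.13° − 87.52° = -50.39°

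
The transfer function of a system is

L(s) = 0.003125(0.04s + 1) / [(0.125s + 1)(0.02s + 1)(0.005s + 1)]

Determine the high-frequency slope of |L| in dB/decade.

Each pole contributes −20 dB/decade at high frequency; each zero contributes +20 dB/decade.
Net: 1 zero(s) − 3 pole(s) → -40 dB/decade.

-40 dB/decade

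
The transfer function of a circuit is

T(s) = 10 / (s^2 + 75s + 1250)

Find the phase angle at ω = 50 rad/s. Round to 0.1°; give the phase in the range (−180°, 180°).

-108.4°

Substitute s = j50:
Numerator: 10 = 10 + j0
Denominator: (j50)^2 + 75(j50) + 1250 = -1250 + j3750
|N| = √(10² + 0²) ≈ 10, ∠N ≈ 0.00°
|D| = √(1250² + 3750²) ≈ 3952.8, ∠D ≈ 108.43°
∠T = 0.00° − 108.43° = -108.43°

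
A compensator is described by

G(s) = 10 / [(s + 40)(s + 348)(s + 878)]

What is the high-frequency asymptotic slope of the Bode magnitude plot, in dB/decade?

Each pole contributes −20 dB/decade at high frequency; each zero contributes +20 dB/decade.
Net: 0 zero(s) − 3 pole(s) → -60 dB/decade.

-60 dB/decade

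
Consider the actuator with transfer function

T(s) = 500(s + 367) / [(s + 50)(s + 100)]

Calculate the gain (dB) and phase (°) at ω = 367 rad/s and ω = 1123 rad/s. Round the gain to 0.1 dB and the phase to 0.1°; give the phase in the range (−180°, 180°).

At s = jω = j367:
zero (s+367): 367 + j367 → |·| = √(367²+367²) = √269378 ≈ 519.02, ∠ = arctan(367/367) ≈ 45.00°
pole (s+50): 50 + j367 → |·| = √(50²+367²) = √137189 ≈ 370.39, ∠ = arctan(367/50) ≈ 82.24°
pole (s+100): 100 + j367 → |·| = √(100²+367²) = √144689 ≈ 380.38, ∠ = arctan(367/100) ≈ 74.76°
|T| = 500 · 519.02 / 1.4089e+05 ≈ 1.8419
Gain = 20 log₁₀(1.8419) ≈ 5.31 dB
∠T = 45.00° − 157.00° = -112.00°

At s = jω = j1123:
zero (s+367): 367 + j1123 → |·| = √(367²+1123²) = √1395818 ≈ 1181.4, ∠ = arctan(1123/367) ≈ 71.90°
pole (s+50): 50 + j1123 → |·| = √(50²+1123²) = √1263629 ≈ 1124.1, ∠ = arctan(1123/50) ≈ 87.45°
pole (s+100): 100 + j1123 → |·| = √(100²+1123²) = √1271129 ≈ 1127.4, ∠ = arctan(1123/100) ≈ 84.91°
|T| = 500 · 1181.4 / 1.2673e+06 ≈ 0.46611
Gain = 20 log₁₀(0.46611) ≈ -6.63 dB
∠T = 71.90° − 172.36° = -100.46°

ω = 367: 5.3 dB, -112.0°; ω = 1123: -6.6 dB, -100.5°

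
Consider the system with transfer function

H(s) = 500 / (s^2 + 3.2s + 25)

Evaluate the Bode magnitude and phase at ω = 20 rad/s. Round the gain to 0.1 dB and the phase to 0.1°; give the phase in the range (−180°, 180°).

At s = jω = j20:
quadratic: (j20)² + 3.2·j20 + 25 = -375 + j64 → |·| ≈ 380.42, ∠ ≈ 170.31°
|H| = 500 / 380.42 ≈ 1.3143
Gain = 20 log₁₀(1.3143) ≈ 2.37 dB
∠H = 0.00° − 170.31° = -170.31°

2.4 dB, -170.3°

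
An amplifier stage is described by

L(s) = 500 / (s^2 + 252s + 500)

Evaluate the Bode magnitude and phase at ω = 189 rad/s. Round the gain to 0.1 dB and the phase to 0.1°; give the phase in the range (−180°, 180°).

-41.5 dB, -126.5°

Substitute s = j189:
Numerator: 500 = 500 + j0
Denominator: (j189)^2 + 252(j189) + 500 = -35221 + j47628
|N| = √(500² + 0²) ≈ 500, ∠N ≈ 0.00°
|D| = √(35221² + 47628²) ≈ 59236, ∠D ≈ 126.48°
|L| = 500 / 59236 ≈ 0.0084408
Gain = 20 log₁₀(0.0084408) ≈ -41.47 dB
∠L = 0.00° − 126.48° = -126.48°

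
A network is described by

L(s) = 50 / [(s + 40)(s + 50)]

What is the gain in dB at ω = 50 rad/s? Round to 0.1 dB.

-39.1 dB

At s = jω = j50:
pole (s+40): 40 + j50 → |·| = √(40²+50²) = √4100 ≈ 64.031, ∠ = arctan(50/40) ≈ 51.34°
pole (s+50): 50 + j50 → |·| = √(50²+50²) = √5000 ≈ 70.711, ∠ = arctan(50/50) ≈ 45.00°
|L| = 50 / 4527.7 ≈ 0.011043
Gain = 20 log₁₀(0.011043) ≈ -39.14 dB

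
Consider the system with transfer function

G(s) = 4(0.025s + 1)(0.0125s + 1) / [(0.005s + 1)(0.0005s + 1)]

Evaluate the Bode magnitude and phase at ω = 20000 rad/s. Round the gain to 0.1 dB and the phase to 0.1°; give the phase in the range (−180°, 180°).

53.9 dB, 5.9°

At ω = 20000 rad/s:
zero (1 + j20000·0.025) = 1 + j500 → |·| ≈ 500, ∠ ≈ 89.89°
zero (1 + j20000·0.0125) = 1 + j250 → |·| ≈ 250, ∠ ≈ 89.77°
pole (1 + j20000·0.005) = 1 + j100 → |·| ≈ 100, ∠ ≈ 89.43°
pole (1 + j20000·0.0005) = 1 + j10 → |·| ≈ 10.05, ∠ ≈ 84.29°
|G| = 4 · 500 · 250 / (100 · 10.05) ≈ 497.51
Gain = 20 log₁₀(497.51) ≈ 53.94 dB
∠G = (89.89° + 89.77°) − (89.43° + 84.29°) = 5.94°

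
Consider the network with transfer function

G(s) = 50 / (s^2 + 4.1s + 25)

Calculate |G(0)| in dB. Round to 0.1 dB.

G(0) = 50 / 25 = 2
20 log₁₀(2) ≈ 6.02 dB

6.0 dB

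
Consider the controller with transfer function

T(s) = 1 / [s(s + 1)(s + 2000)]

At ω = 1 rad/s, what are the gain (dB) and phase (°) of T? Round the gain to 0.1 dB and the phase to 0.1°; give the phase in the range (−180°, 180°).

-69.0 dB, -135.0°

At s = jω = j1:
pole (s+1): 1 + j1 → |·| = √(1²+1²) = √2 ≈ 1.4142, ∠ = arctan(1/1) ≈ 45.00°
pole (s+2000): 2000 + j1 → |·| = √(2000²+1²) = √4000001 ≈ 2000, ∠ = arctan(1/2000) ≈ 0.03°
pole at origin: |s| = 1, ∠ = 90.00° (in denominator)
|T| = 1 / 2828.4 ≈ 0.00035356
Gain = 20 log₁₀(0.00035356) ≈ -69.03 dB
∠T = 0.00° − 135.03° = -135.03°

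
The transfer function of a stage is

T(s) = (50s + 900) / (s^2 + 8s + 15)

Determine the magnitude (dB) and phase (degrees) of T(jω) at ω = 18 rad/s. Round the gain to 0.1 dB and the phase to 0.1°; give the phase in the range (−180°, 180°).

11.4 dB, -110.0°

Substitute s = j18:
Numerator: 50(j18) + 900 = 900 + j900
Denominator: (j18)^2 + 8(j18) + 15 = -309 + j144
|N| = √(900² + 900²) ≈ 1272.8, ∠N ≈ 45.00°
|D| = √(309² + 144²) ≈ 340.91, ∠D ≈ 155.01°
|T| = 1272.8 / 340.91 ≈ 3.7335
Gain = 20 log₁₀(3.7335) ≈ 11.44 dB
∠T = 45.00° − 155.01° = -110.01°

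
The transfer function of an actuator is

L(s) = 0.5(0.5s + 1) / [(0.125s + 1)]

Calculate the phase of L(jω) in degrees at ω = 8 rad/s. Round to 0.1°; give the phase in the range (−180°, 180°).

31.0°

At ω = 8 rad/s:
zero (1 + j8·0.5) = 1 + j4 → |·| ≈ 4.1231, ∠ ≈ 75.96°
pole (1 + j8·0.125) = 1 + j1 → |·| ≈ 1.4142, ∠ ≈ 45.00°
∠L = (75.96°) − (45.00°) = 30.96°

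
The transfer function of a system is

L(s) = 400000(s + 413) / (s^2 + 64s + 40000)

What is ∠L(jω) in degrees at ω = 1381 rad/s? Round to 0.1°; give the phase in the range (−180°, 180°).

-103.9°

At s = jω = j1381:
zero (s+413): 413 + j1381 → |·| = √(413²+1381²) = √2077730 ≈ 1441.4, ∠ = arctan(1381/413) ≈ 73.35°
quadratic: (j1381)² + 64·j1381 + 40000 = -1867161 + j88384 → |·| ≈ 1.8693e+06, ∠ ≈ 177.29°
∠L = 73.35° − 177.29° = -103.94°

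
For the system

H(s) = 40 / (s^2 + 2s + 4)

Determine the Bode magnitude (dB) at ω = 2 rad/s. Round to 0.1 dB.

At s = jω = j2:
quadratic: (j2)² + 2·j2 + 4 = 0 + j4 → |·| ≈ 4, ∠ ≈ 90.00°
|H| = 40 / 4 ≈ 10
Gain = 20 log₁₀(10) ≈ 20.00 dB

20.0 dB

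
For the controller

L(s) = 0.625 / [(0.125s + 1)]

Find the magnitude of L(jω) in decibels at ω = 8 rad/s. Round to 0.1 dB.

-7.1 dB

At ω = 8 rad/s:
pole (1 + j8·0.125) = 1 + j1 → |·| ≈ 1.4142, ∠ ≈ 45.00°
|L| = 0.625 · 1 / (1.4142) ≈ 0.44195
Gain = 20 log₁₀(0.44195) ≈ -7.09 dB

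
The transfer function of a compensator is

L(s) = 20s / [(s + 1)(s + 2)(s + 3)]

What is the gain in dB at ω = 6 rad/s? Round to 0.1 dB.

At s = jω = j6:
zero at origin: s = j6 → |·| = 6, ∠ = 90.00°
pole (s+1): 1 + j6 → |·| = √(1²+6²) = √37 ≈ 6.0828, ∠ = arctan(6/1) ≈ 80.54°
pole (s+2): 2 + j6 → |·| = √(2²+6²) = √40 ≈ 6.3246, ∠ = arctan(6/2) ≈ 71.57°
pole (s+3): 3 + j6 → |·| = √(3²+6²) = √45 ≈ 6.7082, ∠ = arctan(6/3) ≈ 63.43°
|L| = 20 · 6 / 258.07 ≈ 0.46499
Gain = 20 log₁₀(0.46499) ≈ -6.65 dB

-6.7 dB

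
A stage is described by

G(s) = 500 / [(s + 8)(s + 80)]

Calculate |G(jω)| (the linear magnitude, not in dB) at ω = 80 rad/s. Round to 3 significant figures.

0.0550

At s = jω = j80:
pole (s+8): 8 + j80 → |·| = √(8²+80²) = √6464 ≈ 80.399, ∠ = arctan(80/8) ≈ 84.29°
pole (s+80): 80 + j80 → |·| = √(80²+80²) = √12800 ≈ 113.14, ∠ = arctan(80/80) ≈ 45.00°
|G| = 500 / 9096.3 ≈ 0.054967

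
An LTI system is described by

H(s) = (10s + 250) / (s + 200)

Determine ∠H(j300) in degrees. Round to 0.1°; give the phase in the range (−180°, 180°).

Substitute s = j300:
Numerator: 10(j300) + 250 = 250 + j3000
Denominator: (j300) + 200 = 200 + j300
|N| = √(250² + 3000²) ≈ 3010.4, ∠N ≈ 85.24°
|D| = √(200² + 300²) ≈ 360.56, ∠D ≈ 56.31°
∠H = 85.24° − 56.31° = 28.93°

28.9°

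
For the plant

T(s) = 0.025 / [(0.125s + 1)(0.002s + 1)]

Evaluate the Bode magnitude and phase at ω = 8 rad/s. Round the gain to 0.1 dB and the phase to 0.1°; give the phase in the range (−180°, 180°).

-35.1 dB, -45.9°

At ω = 8 rad/s:
pole (1 + j8·0.125) = 1 + j1 → |·| ≈ 1.4142, ∠ ≈ 45.00°
pole (1 + j8·0.002) = 1 + j0.016 → |·| ≈ 1.0001, ∠ ≈ 0.92°
|T| = 0.025 · 1 / (1.4142 · 1.0001) ≈ 0.017676
Gain = 20 log₁₀(0.017676) ≈ -35.05 dB
∠T = (0°) − (45.00° + 0.92°) = -45.92°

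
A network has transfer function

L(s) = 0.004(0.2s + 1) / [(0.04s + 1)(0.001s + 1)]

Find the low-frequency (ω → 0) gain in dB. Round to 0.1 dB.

L(0) = 0.004 · 1 / 1 = 0.004
20 log₁₀(0.004) ≈ -47.96 dB

-48.0 dB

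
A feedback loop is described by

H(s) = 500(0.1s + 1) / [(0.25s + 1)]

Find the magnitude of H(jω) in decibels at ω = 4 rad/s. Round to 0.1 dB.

51.6 dB

At ω = 4 rad/s:
zero (1 + j4·0.1) = 1 + j0.4 → |·| ≈ 1.077, ∠ ≈ 21.80°
pole (1 + j4·0.25) = 1 + j1 → |·| ≈ 1.4142, ∠ ≈ 45.00°
|H| = 500 · 1.077 / (1.4142) ≈ 380.78
Gain = 20 log₁₀(380.78) ≈ 51.61 dB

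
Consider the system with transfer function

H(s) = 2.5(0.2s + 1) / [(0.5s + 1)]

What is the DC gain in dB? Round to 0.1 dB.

8.0 dB

H(0) = 2.5 · 1 / 1 = 2.5
20 log₁₀(2.5) ≈ 7.96 dB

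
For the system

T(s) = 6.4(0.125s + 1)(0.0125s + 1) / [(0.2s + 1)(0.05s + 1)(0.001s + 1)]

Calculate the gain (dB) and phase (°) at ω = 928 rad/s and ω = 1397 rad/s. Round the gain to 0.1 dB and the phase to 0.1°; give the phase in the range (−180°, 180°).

ω = 928: -2.7 dB, -46.7°; ω = 1397: -4.7 dB, -57.0°

At ω = 928 rad/s:
zero (1 + j928·0.125) = 1 + j116 → |·| ≈ 116, ∠ ≈ 89.51°
zero (1 + j928·0.0125) = 1 + j11.6 → |·| ≈ 11.643, ∠ ≈ 85.07°
pole (1 + j928·0.2) = 1 + j185.6 → |·| ≈ 185.6, ∠ ≈ 89.69°
pole (1 + j928·0.05) = 1 + j46.4 → |·| ≈ 46.411, ∠ ≈ 88.77°
pole (1 + j928·0.001) = 1 + j0.928 → |·| ≈ 1.3643, ∠ ≈ 42.86°
|T| = 6.4 · 116 · 11.643 / (185.6 · 46.411 · 1.3643) ≈ 0.73552
Gain = 20 log₁₀(0.73552) ≈ -2.67 dB
∠T = (89.51° + 85.07°) − (89.69° + 88.77° + 42.86°) = -46.74°

At ω = 1397 rad/s:
zero (1 + j1397·0.125) = 1 + j174.625 → |·| ≈ 174.63, ∠ ≈ 89.67°
zero (1 + j1397·0.0125) = 1 + j17.4625 → |·| ≈ 17.491, ∠ ≈ 86.72°
pole (1 + j1397·0.2) = 1 + j279.4 → |·| ≈ 279.4, ∠ ≈ 89.79°
pole (1 + j1397·0.05) = 1 + j69.85 → |·| ≈ 69.857, ∠ ≈ 89.18°
pole (1 + j1397·0.001) = 1 + j1.397 → |·| ≈ 1.718, ∠ ≈ 54.40°
|T| = 6.4 · 174.63 · 17.491 / (279.4 · 69.857 · 1.718) ≈ 0.58298
Gain = 20 log₁₀(0.58298) ≈ -4.69 dB
∠T = (89.67° + 86.72°) − (89.79° + 89.18° + 54.40°) = -56.98°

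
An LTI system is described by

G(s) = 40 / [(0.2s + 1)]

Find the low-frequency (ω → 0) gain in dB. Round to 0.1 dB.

G(0) = 40 · 1 / 1 = 40
20 log₁₀(40) ≈ 32.04 dB

32.0 dB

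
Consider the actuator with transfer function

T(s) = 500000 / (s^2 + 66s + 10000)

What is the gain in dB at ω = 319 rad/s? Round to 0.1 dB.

14.5 dB

At s = jω = j319:
quadratic: (j319)² + 66·j319 + 10000 = -91761 + j21054 → |·| ≈ 94145, ∠ ≈ 167.08°
|T| = 500000 / 94145 ≈ 5.311
Gain = 20 log₁₀(5.311) ≈ 14.50 dB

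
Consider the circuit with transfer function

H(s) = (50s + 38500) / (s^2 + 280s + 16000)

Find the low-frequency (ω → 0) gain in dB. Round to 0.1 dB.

H(0) = 38500 / 16000 ≈ 2.4062
20 log₁₀(2.4062) ≈ 7.63 dB

7.6 dB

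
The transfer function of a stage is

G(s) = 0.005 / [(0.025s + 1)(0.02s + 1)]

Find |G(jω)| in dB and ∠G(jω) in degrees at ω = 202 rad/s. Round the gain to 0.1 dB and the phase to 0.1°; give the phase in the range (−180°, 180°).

-72.6 dB, -154.9°

At ω = 202 rad/s:
pole (1 + j202·0.025) = 1 + j5.05 → |·| ≈ 5.1481, ∠ ≈ 78.80°
pole (1 + j202·0.02) = 1 + j4.04 → |·| ≈ 4.1619, ∠ ≈ 76.10°
|G| = 0.005 · 1 / (5.1481 · 4.1619) ≈ 0.00023336
Gain = 20 log₁₀(0.00023336) ≈ -72.64 dB
∠G = (0°) − (78.80° + 76.10°) = -154.90°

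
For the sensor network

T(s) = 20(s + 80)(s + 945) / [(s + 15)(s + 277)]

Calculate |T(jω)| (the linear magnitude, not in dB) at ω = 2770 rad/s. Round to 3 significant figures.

21.0

At s = jω = j2770:
zero (s+80): 80 + j2770 → |·| = √(80²+2770²) = √7679300 ≈ 2771.2, ∠ = arctan(2770/80) ≈ 88.35°
zero (s+945): 945 + j2770 → |·| = √(945²+2770²) = √8565925 ≈ 2926.8, ∠ = arctan(2770/945) ≈ 71.16°
pole (s+15): 15 + j2770 → |·| = √(15²+2770²) = √7673125 ≈ 2770, ∠ = arctan(2770/15) ≈ 89.69°
pole (s+277): 277 + j2770 → |·| = √(277²+2770²) = √7749629 ≈ 2783.8, ∠ = arctan(2770/277) ≈ 84.29°
|T| = 20 · 8.1107e+06 / 7.7111e+06 ≈ 21.036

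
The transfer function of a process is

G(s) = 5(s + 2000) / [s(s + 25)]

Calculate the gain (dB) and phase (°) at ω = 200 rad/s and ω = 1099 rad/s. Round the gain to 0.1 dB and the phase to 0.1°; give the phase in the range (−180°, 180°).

ω = 200: -12.1 dB, -167.2°; ω = 1099: -40.5 dB, -149.9°

At s = jω = j200:
zero (s+2000): 2000 + j200 → |·| = √(2000²+200²) = √4040000 ≈ 2010, ∠ = arctan(200/2000) ≈ 5.71°
pole (s+25): 25 + j200 → |·| = √(25²+200²) = √40625 ≈ 201.56, ∠ = arctan(200/25) ≈ 82.87°
pole at origin: |s| = 200, ∠ = 90.00° (in denominator)
|G| = 5 · 2010 / 40312 ≈ 0.24931
Gain = 20 log₁₀(0.24931) ≈ -12.07 dB
∠G = 5.71° − 172.87° = -167.16°

At s = jω = j1099:
zero (s+2000): 2000 + j1099 → |·| = √(2000²+1099²) = √5207801 ≈ 2282.1, ∠ = arctan(1099/2000) ≈ 28.79°
pole (s+25): 25 + j1099 → |·| = √(25²+1099²) = √1208426 ≈ 1099.3, ∠ = arctan(1099/25) ≈ 88.70°
pole at origin: |s| = 1099, ∠ = 90.00° (in denominator)
|G| = 5 · 2282.1 / 1.2081e+06 ≈ 0.009445
Gain = 20 log₁₀(0.009445) ≈ -40.50 dB
∠G = 28.79° − 178.70° = -149.91°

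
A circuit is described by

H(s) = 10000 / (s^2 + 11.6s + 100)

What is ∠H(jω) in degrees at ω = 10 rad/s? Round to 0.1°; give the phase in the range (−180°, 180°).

At s = jω = j10:
quadratic: (j10)² + 11.6·j10 + 100 = 0 + j116 → |·| ≈ 116, ∠ ≈ 90.00°
∠H = 0.00° − 90.00° = -90.00°

-90.0°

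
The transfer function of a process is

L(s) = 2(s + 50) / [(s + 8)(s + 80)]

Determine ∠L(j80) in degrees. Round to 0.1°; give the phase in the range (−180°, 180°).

At s = jω = j80:
zero (s+50): 50 + j80 → |·| = √(50²+80²) = √8900 ≈ 94.34, ∠ = arctan(80/50) ≈ 57.99°
pole (s+8): 8 + j80 → |·| = √(8²+80²) = √6464 ≈ 80.399, ∠ = arctan(80/8) ≈ 84.29°
pole (s+80): 80 + j80 → |·| = √(80²+80²) = √12800 ≈ 113.14, ∠ = arctan(80/80) ≈ 45.00°
∠L = 57.99° − 129.29° = -71.30°

-71.3°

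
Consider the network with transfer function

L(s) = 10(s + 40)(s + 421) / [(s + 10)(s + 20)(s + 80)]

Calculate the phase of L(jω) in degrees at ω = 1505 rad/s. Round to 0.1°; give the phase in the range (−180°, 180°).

At s = jω = j1505:
zero (s+40): 40 + j1505 → |·| = √(40²+1505²) = √2266625 ≈ 1505.5, ∠ = arctan(1505/40) ≈ 88.48°
zero (s+421): 421 + j1505 → |·| = √(421²+1505²) = √2442266 ≈ 1562.8, ∠ = arctan(1505/421) ≈ 74.37°
pole (s+10): 10 + j1505 → |·| = √(10²+1505²) = √2265125 ≈ 1505, ∠ = arctan(1505/10) ≈ 89.62°
pole (s+20): 20 + j1505 → |·| = √(20²+1505²) = √2265425 ≈ 1505.1, ∠ = arctan(1505/20) ≈ 89.24°
pole (s+80): 80 + j1505 → |·| = √(80²+1505²) = √2271425 ≈ 1507.1, ∠ = arctan(1505/80) ≈ 86.96°
∠L = 162.85° − 265.82° = -102.97°

-103.0°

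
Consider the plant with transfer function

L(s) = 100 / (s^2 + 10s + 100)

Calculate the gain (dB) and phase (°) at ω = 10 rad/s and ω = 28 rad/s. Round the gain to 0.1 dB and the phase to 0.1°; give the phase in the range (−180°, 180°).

At s = jω = j10:
quadratic: (j10)² + 10·j10 + 100 = 0 + j100 → |·| ≈ 100, ∠ ≈ 90.00°
|L| = 100 / 100 ≈ 1
Gain = 20 log₁₀(1) ≈ 0.00 dB
∠L = 0.00° − 90.00° = -90.00°

At s = jω = j28:
quadratic: (j28)² + 10·j28 + 100 = -684 + j280 → |·| ≈ 739.09, ∠ ≈ 157.74°
|L| = 100 / 739.09 ≈ 0.1353
Gain = 20 log₁₀(0.1353) ≈ -17.37 dB
∠L = 0.00° − 157.74° = -157.74°

ω = 10: 0.0 dB, -90.0°; ω = 28: -17.4 dB, -157.7°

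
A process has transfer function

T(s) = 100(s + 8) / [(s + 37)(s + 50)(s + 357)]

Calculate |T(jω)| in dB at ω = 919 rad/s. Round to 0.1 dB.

-79.2 dB

At s = jω = j919:
zero (s+8): 8 + j919 → |·| = √(8²+919²) = √844625 ≈ 919.03, ∠ = arctan(919/8) ≈ 89.50°
pole (s+37): 37 + j919 → |·| = √(37²+919²) = √845930 ≈ 919.74, ∠ = arctan(919/37) ≈ 87.69°
pole (s+50): 50 + j919 → |·| = √(50²+919²) = √847061 ≈ 920.36, ∠ = arctan(919/50) ≈ 86.89°
pole (s+357): 357 + j919 → |·| = √(357²+919²) = √972010 ≈ 985.91, ∠ = arctan(919/357) ≈ 68.77°
|T| = 100 · 919.03 / 8.3456e+08 ≈ 0.00011012
Gain = 20 log₁₀(0.00011012) ≈ -79.16 dB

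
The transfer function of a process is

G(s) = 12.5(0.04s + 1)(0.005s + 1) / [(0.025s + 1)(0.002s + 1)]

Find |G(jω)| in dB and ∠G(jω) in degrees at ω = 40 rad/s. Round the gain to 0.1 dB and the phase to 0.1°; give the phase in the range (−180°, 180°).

24.6 dB, 19.7°

At ω = 40 rad/s:
zero (1 + j40·0.04) = 1 + j1.6 → |·| ≈ 1.8868, ∠ ≈ 57.99°
zero (1 + j40·0.005) = 1 + j0.2 → |·| ≈ 1.0198, ∠ ≈ 11.31°
pole (1 + j40·0.025) = 1 + j1 → |·| ≈ 1.4142, ∠ ≈ 45.00°
pole (1 + j40·0.002) = 1 + j0.08 → |·| ≈ 1.0032, ∠ ≈ 4.57°
|G| = 12.5 · 1.8868 · 1.0198 / (1.4142 · 1.0032) ≈ 16.953
Gain = 20 log₁₀(16.953) ≈ 24.58 dB
∠G = (57.99° + 11.31°) − (45.00° + 4.57°) = 19.73°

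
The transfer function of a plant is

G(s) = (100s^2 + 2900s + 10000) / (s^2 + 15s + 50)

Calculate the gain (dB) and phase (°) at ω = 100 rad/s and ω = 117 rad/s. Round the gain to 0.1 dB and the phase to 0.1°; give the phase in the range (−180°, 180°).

ω = 100: 40.2 dB, -7.8°; ω = 117: 40.2 dB, -6.7°

Substitute s = j100:
Numerator: 100(j100)^2 + 2900(j100) + 10000 = -990000 + j290000
Denominator: (j100)^2 + 15(j100) + 50 = -9950 + j1500
|N| = √(990000² + 290000²) ≈ 1.0316e+06, ∠N ≈ 163.67°
|D| = √(9950² + 1500²) ≈ 10062, ∠D ≈ 171.43°
|G| = 1.0316e+06 / 10062 ≈ 102.52
Gain = 20 log₁₀(102.52) ≈ 40.22 dB
∠G = 163.67° − 171.43° = -7.76°

Substitute s = j117:
Numerator: 100(j117)^2 + 2900(j117) + 10000 = -1358900 + j339300
Denominator: (j117)^2 + 15(j117) + 50 = -13639 + j1755
|N| = √(1358900² + 339300²) ≈ 1.4006e+06, ∠N ≈ 165.98°
|D| = √(13639² + 1755²) ≈ 13751, ∠D ≈ 172.67°
|G| = 1.4006e+06 / 13751 ≈ 101.85
Gain = 20 log₁₀(101.85) ≈ 40.16 dB
∠G = 165.98° − 172.67° = -6.69°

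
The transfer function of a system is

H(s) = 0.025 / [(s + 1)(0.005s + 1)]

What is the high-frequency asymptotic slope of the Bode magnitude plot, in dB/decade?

-40 dB/decade

Each pole contributes −20 dB/decade at high frequency; each zero contributes +20 dB/decade.
Net: 0 zero(s) − 2 pole(s) → -40 dB/decade.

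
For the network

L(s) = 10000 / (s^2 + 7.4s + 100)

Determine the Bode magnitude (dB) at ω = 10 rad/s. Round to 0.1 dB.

42.6 dB

At s = jω = j10:
quadratic: (j10)² + 7.4·j10 + 100 = 0 + j74 → |·| ≈ 74, ∠ ≈ 90.00°
|L| = 10000 / 74 ≈ 135.14
Gain = 20 log₁₀(135.14) ≈ 42.62 dB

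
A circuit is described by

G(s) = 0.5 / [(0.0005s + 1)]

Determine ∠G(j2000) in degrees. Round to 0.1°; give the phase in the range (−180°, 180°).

-45.0°

At ω = 2000 rad/s:
pole (1 + j2000·0.0005) = 1 + j1 → |·| ≈ 1.4142, ∠ ≈ 45.00°
∠G = (0°) − (45.00°) = -45.00°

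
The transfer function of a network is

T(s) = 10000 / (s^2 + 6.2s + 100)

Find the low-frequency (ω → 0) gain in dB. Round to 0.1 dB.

T(0) = 10000 / 100 = 100
20 log₁₀(100) ≈ 40.00 dB

40.0 dB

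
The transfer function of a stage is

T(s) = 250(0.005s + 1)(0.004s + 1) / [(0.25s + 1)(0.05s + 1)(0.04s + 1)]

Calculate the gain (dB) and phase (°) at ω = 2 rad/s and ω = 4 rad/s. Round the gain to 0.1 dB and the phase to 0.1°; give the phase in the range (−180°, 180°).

ω = 2: 46.9 dB, -35.8°; ω = 4: 44.7 dB, -63.3°

At ω = 2 rad/s:
zero (1 + j2·0.005) = 1 + j0.01 → |·| ≈ 1, ∠ ≈ 0.57°
zero (1 + j2·0.004) = 1 + j0.008 → |·| ≈ 1, ∠ ≈ 0.46°
pole (1 + j2·0.25) = 1 + j0.5 → |·| ≈ 1.118, ∠ ≈ 26.57°
pole (1 + j2·0.05) = 1 + j0.1 → |·| ≈ 1.005, ∠ ≈ 5.71°
pole (1 + j2·0.04) = 1 + j0.08 → |·| ≈ 1.0032, ∠ ≈ 4.57°
|T| = 250 · 1 · 1 / (1.118 · 1.005 · 1.0032) ≈ 221.79
Gain = 20 log₁₀(221.79) ≈ 46.92 dB
∠T = (0.57° + 0.46°) − (26.57° + 5.71° + 4.57°) = -35.82°

At ω = 4 rad/s:
zero (1 + j4·0.005) = 1 + j0.02 → |·| ≈ 1.0002, ∠ ≈ 1.15°
zero (1 + j4·0.004) = 1 + j0.016 → |·| ≈ 1.0001, ∠ ≈ 0.92°
pole (1 + j4·0.25) = 1 + j1 → |·| ≈ 1.4142, ∠ ≈ 45.00°
pole (1 + j4·0.05) = 1 + j0.2 → |·| ≈ 1.0198, ∠ ≈ 11.31°
pole (1 + j4·0.04) = 1 + j0.16 → |·| ≈ 1.0127, ∠ ≈ 9.09°
|T| = 250 · 1.0002 · 1.0001 / (1.4142 · 1.0198 · 1.0127) ≈ 171.22
Gain = 20 log₁₀(171.22) ≈ 44.67 dB
∠T = (1.15° + 0.92°) − (45.00° + 11.31° + 9.09°) = -63.33°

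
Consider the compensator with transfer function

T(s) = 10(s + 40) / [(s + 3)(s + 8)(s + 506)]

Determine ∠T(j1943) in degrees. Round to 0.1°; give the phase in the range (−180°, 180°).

-166.3°

At s = jω = j1943:
zero (s+40): 40 + j1943 → |·| = √(40²+1943²) = √3776849 ≈ 1943.4, ∠ = arctan(1943/40) ≈ 88.82°
pole (s+3): 3 + j1943 → |·| = √(3²+1943²) = √3775258 ≈ 1943, ∠ = arctan(1943/3) ≈ 89.91°
pole (s+8): 8 + j1943 → |·| = √(8²+1943²) = √3775313 ≈ 1943, ∠ = arctan(1943/8) ≈ 89.76°
pole (s+506): 506 + j1943 → |·| = √(506²+1943²) = √4031285 ≈ 2007.8, ∠ = arctan(1943/506) ≈ 75.40°
∠T = 88.82° − 255.07° = -166.25°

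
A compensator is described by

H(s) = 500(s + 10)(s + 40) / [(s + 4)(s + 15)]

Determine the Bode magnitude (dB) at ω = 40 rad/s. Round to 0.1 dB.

56.6 dB

At s = jω = j40:
zero (s+10): 10 + j40 → |·| = √(10²+40²) = √1700 ≈ 41.231, ∠ = arctan(40/10) ≈ 75.96°
zero (s+40): 40 + j40 → |·| = √(40²+40²) = √3200 ≈ 56.569, ∠ = arctan(40/40) ≈ 45.00°
pole (s+4): 4 + j40 → |·| = √(4²+40²) = √1616 ≈ 40.2, ∠ = arctan(40/4) ≈ 84.29°
pole (s+15): 15 + j40 → |·| = √(15²+40²) = √1825 ≈ 42.72, ∠ = arctan(40/15) ≈ 69.44°
|H| = 500 · 2332.4 / 1717.3 ≈ 679.09
Gain = 20 log₁₀(679.09) ≈ 56.64 dB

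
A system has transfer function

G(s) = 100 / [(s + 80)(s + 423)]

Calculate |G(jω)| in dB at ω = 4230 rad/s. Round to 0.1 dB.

-105.1 dB

At s = jω = j4230:
pole (s+80): 80 + j4230 → |·| = √(80²+4230²) = √17899300 ≈ 4230.8, ∠ = arctan(4230/80) ≈ 88.92°
pole (s+423): 423 + j4230 → |·| = √(423²+4230²) = √18071829 ≈ 4251.1, ∠ = arctan(4230/423) ≈ 84.29°
|G| = 100 / 1.7986e+07 ≈ 5.5599e-06
Gain = 20 log₁₀(5.5599e-06) ≈ -105.10 dB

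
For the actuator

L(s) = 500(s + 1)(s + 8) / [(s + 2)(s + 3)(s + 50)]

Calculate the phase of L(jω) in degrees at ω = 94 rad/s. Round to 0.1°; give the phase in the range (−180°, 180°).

At s = jω = j94:
zero (s+1): 1 + j94 → |·| = √(1²+94²) = √8837 ≈ 94.005, ∠ = arctan(94/1) ≈ 89.39°
zero (s+8): 8 + j94 → |·| = √(8²+94²) = √8900 ≈ 94.34, ∠ = arctan(94/8) ≈ 85.14°
pole (s+2): 2 + j94 → |·| = √(2²+94²) = √8840 ≈ 94.021, ∠ = arctan(94/2) ≈ 88.78°
pole (s+3): 3 + j94 → |·| = √(3²+94²) = √8845 ≈ 94.048, ∠ = arctan(94/3) ≈ 88.17°
pole (s+50): 50 + j94 → |·| = √(50²+94²) = √11336 ≈ 106.47, ∠ = arctan(94/50) ≈ 61.99°
∠L = 174.53° − 238.94° = -64.41°

-64.4°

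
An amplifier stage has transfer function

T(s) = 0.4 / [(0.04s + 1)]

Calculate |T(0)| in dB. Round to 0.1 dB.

T(0) = 0.4 · 1 / 1 = 0.4
20 log₁₀(0.4) ≈ -7.96 dB

-8.0 dB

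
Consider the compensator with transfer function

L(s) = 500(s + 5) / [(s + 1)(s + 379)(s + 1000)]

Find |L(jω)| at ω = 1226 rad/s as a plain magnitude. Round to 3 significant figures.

0.000246

At s = jω = j1226:
zero (s+5): 5 + j1226 → |·| = √(5²+1226²) = √1503101 ≈ 1226, ∠ = arctan(1226/5) ≈ 89.77°
pole (s+1): 1 + j1226 → |·| = √(1²+1226²) = √1503077 ≈ 1226, ∠ = arctan(1226/1) ≈ 89.95°
pole (s+379): 379 + j1226 → |·| = √(379²+1226²) = √1646717 ≈ 1283.2, ∠ = arctan(1226/379) ≈ 72.82°
pole (s+1000): 1000 + j1226 → |·| = √(1000²+1226²) = √2503076 ≈ 1582.1, ∠ = arctan(1226/1000) ≈ 50.80°
|L| = 500 · 1226 / 2.489e+09 ≈ 0.00024628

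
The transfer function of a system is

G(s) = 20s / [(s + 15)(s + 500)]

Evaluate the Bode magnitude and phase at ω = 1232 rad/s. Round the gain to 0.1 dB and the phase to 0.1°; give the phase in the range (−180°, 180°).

-36.5 dB, -67.2°

At s = jω = j1232:
zero at origin: s = j1232 → |·| = 1232, ∠ = 90.00°
pole (s+15): 15 + j1232 → |·| = √(15²+1232²) = √1518049 ≈ 1232.1, ∠ = arctan(1232/15) ≈ 89.30°
pole (s+500): 500 + j1232 → |·| = √(500²+1232²) = √1767824 ≈ 1329.6, ∠ = arctan(1232/500) ≈ 67.91°
|G| = 20 · 1232 / 1.6382e+06 ≈ 0.015041
Gain = 20 log₁₀(0.015041) ≈ -36.45 dB
∠G = 90.00° − 157.21° = -67.21°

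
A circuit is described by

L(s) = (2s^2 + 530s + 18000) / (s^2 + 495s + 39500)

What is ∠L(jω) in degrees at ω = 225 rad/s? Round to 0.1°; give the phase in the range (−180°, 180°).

29.2°

Substitute s = j225:
Numerator: 2(j225)^2 + 530(j225) + 18000 = -83250 + j119250
Denominator: (j225)^2 + 495(j225) + 39500 = -11125 + j111375
|N| = √(83250² + 119250²) ≈ 1.4543e+05, ∠N ≈ 124.92°
|D| = √(11125² + 111375²) ≈ 1.1193e+05, ∠D ≈ 95.70°
∠L = 124.92° − 95.70° = 29.22°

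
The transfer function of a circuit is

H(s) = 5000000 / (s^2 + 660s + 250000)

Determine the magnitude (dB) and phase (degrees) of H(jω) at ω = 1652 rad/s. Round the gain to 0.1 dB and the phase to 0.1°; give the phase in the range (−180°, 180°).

At s = jω = j1652:
quadratic: (j1652)² + 660·j1652 + 250000 = -2479104 + j1090320 → |·| ≈ 2.7083e+06, ∠ ≈ 156.26°
|H| = 5000000 / 2.7083e+06 ≈ 1.8462
Gain = 20 log₁₀(1.8462) ≈ 5.33 dB
∠H = 0.00° − 156.26° = -156.26°

5.3 dB, -156.3°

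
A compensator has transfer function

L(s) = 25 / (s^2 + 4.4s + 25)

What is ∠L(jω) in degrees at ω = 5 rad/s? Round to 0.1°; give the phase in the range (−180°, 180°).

At s = jω = j5:
quadratic: (j5)² + 4.4·j5 + 25 = 0 + j22 → |·| ≈ 22, ∠ ≈ 90.00°
∠L = 0.00° − 90.00° = -90.00°

-90.0°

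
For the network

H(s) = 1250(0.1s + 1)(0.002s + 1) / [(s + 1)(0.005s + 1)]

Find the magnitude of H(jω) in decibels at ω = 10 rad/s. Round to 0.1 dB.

44.9 dB

At ω = 10 rad/s:
zero (1 + j10·0.1) = 1 + j1 → |·| ≈ 1.4142, ∠ ≈ 45.00°
zero (1 + j10·0.002) = 1 + j0.02 → |·| ≈ 1.0002, ∠ ≈ 1.15°
pole (1 + j10·1) = 1 + j10 → |·| ≈ 10.05, ∠ ≈ 84.29°
pole (1 + j10·0.005) = 1 + j0.05 → |·| ≈ 1.0012, ∠ ≈ 2.86°
|H| = 1250 · 1.4142 · 1.0002 / (10.05 · 1.0012) ≈ 175.72
Gain = 20 log₁₀(175.72) ≈ 44.90 dB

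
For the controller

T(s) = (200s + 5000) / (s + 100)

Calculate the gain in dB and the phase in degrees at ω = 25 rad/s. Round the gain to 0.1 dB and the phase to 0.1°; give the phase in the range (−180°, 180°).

36.7 dB, 31.0°

Substitute s = j25:
Numerator: 200(j25) + 5000 = 5000 + j5000
Denominator: (j25) + 100 = 100 + j25
|N| = √(5000² + 5000²) ≈ 7071.1, ∠N ≈ 45.00°
|D| = √(100² + 25²) ≈ 103.08, ∠D ≈ 14.04°
|T| = 7071.1 / 103.08 ≈ 68.598
Gain = 20 log₁₀(68.598) ≈ 36.73 dB
∠T = 45.00° − 14.04° = 30.96°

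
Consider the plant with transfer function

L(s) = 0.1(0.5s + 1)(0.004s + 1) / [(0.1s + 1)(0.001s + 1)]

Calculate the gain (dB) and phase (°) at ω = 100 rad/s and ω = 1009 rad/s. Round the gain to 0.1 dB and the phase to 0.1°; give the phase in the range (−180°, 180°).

At ω = 100 rad/s:
zero (1 + j100·0.5) = 1 + j50 → |·| ≈ 50.01, ∠ ≈ 88.85°
zero (1 + j100·0.004) = 1 + j0.4 → |·| ≈ 1.077, ∠ ≈ 21.80°
pole (1 + j100·0.1) = 1 + j10 → |·| ≈ 10.05, ∠ ≈ 84.29°
pole (1 + j100·0.001) = 1 + j0.1 → |·| ≈ 1.005, ∠ ≈ 5.71°
|L| = 0.1 · 50.01 · 1.077 / (10.05 · 1.005) ≈ 0.53326
Gain = 20 log₁₀(0.53326) ≈ -5.46 dB
∠L = (88.85° + 21.80°) − (84.29° + 5.71°) = 20.65°

At ω = 1009 rad/s:
zero (1 + j1009·0.5) = 1 + j504.5 → |·| ≈ 504.5, ∠ ≈ 89.89°
zero (1 + j1009·0.004) = 1 + j4.036 → |·| ≈ 4.158, ∠ ≈ 76.08°
pole (1 + j1009·0.1) = 1 + j100.9 → |·| ≈ 100.9, ∠ ≈ 89.43°
pole (1 + j1009·0.001) = 1 + j1.009 → |·| ≈ 1.4206, ∠ ≈ 45.26°
|L| = 0.1 · 504.5 · 4.158 / (100.9 · 1.4206) ≈ 1.4635
Gain = 20 log₁₀(1.4635) ≈ 3.31 dB
∠L = (89.89° + 76.08°) − (89.43° + 45.26°) = 31.28°

ω = 100: -5.5 dB, 20.7°; ω = 1009: 3.3 dB, 31.3°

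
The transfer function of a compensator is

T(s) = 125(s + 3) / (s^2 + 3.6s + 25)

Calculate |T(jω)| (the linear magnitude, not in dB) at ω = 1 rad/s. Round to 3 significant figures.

At s = jω = j1:
zero (s+3): 3 + j1 → |·| = √(3²+1²) = √10 ≈ 3.1623, ∠ = arctan(1/3) ≈ 18.43°
quadratic: (j1)² + 3.6·j1 + 25 = 24 + j3.6 → |·| ≈ 24.268, ∠ ≈ 8.53°
|T| = 125 · 3.1623 / 24.268 ≈ 16.288

16.3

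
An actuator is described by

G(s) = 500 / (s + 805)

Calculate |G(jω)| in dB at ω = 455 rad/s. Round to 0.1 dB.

At s = jω = j455:
pole (s+805): 805 + j455 → |·| = √(805²+455²) = √855050 ≈ 924.69, ∠ = arctan(455/805) ≈ 29.48°
|G| = 500 / 924.69 ≈ 0.54072
Gain = 20 log₁₀(0.54072) ≈ -5.34 dB

-5.3 dB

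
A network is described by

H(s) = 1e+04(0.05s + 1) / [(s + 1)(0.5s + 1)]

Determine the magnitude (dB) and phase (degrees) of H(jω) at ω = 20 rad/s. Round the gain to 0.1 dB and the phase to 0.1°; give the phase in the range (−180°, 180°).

At ω = 20 rad/s:
zero (1 + j20·0.05) = 1 + j1 → |·| ≈ 1.4142, ∠ ≈ 45.00°
pole (1 + j20·1) = 1 + j20 → |·| ≈ 20.025, ∠ ≈ 87.14°
pole (1 + j20·0.5) = 1 + j10 → |·| ≈ 10.05, ∠ ≈ 84.29°
|H| = 1e+04 · 1.4142 / (20.025 · 10.05) ≈ 70.27
Gain = 20 log₁₀(70.27) ≈ 36.94 dB
∠H = (45.00°) − (87.14° + 84.29°) = -126.43°

36.9 dB, -126.4°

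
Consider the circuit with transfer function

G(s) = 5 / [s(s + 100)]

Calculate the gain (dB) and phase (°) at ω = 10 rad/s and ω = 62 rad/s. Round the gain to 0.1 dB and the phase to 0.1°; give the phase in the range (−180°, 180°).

ω = 10: -46.1 dB, -95.7°; ω = 62: -63.3 dB, -121.8°

At s = jω = j10:
pole (s+100): 100 + j10 → |·| = √(100²+10²) = √10100 ≈ 100.5, ∠ = arctan(10/100) ≈ 5.71°
pole at origin: |s| = 10, ∠ = 90.00° (in denominator)
|G| = 5 / 1005 ≈ 0.0049751
Gain = 20 log₁₀(0.0049751) ≈ -46.06 dB
∠G = 0.00° − 95.71° = -95.71°

At s = jω = j62:
pole (s+100): 100 + j62 → |·| = √(100²+62²) = √13844 ≈ 117.66, ∠ = arctan(62/100) ≈ 31.80°
pole at origin: |s| = 62, ∠ = 90.00° (in denominator)
|G| = 5 / 7294.9 ≈ 0.00068541
Gain = 20 log₁₀(0.00068541) ≈ -63.28 dB
∠G = 0.00° − 121.80° = -121.80°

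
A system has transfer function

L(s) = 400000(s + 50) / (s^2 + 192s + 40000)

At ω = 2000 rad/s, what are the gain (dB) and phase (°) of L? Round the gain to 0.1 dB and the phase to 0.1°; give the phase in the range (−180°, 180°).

46.1 dB, -85.9°

At s = jω = j2000:
zero (s+50): 50 + j2000 → |·| = √(50²+2000²) = √4002500 ≈ 2000.6, ∠ = arctan(2000/50) ≈ 88.57°
quadratic: (j2000)² + 192·j2000 + 40000 = -3960000 + j384000 → |·| ≈ 3.9786e+06, ∠ ≈ 174.46°
|L| = 400000 · 2000.6 / 3.9786e+06 ≈ 201.14
Gain = 20 log₁₀(201.14) ≈ 46.07 dB
∠L = 88.57° − 174.46° = -85.89°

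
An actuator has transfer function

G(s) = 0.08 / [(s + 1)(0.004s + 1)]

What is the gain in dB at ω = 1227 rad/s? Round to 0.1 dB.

-97.7 dB

At ω = 1227 rad/s:
pole (1 + j1227·1) = 1 + j1227 → |·| ≈ 1227, ∠ ≈ 89.95°
pole (1 + j1227·0.004) = 1 + j4.908 → |·| ≈ 5.0088, ∠ ≈ 78.48°
|G| = 0.08 · 1 / (1227 · 5.0088) ≈ 1.3017e-05
Gain = 20 log₁₀(1.3017e-05) ≈ -97.71 dB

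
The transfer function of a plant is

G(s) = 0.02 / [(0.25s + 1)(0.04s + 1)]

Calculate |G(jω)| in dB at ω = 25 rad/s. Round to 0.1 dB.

At ω = 25 rad/s:
pole (1 + j25·0.25) = 1 + j6.25 → |·| ≈ 6.3295, ∠ ≈ 80.91°
pole (1 + j25·0.04) = 1 + j1 → |·| ≈ 1.4142, ∠ ≈ 45.00°
|G| = 0.02 · 1 / (6.3295 · 1.4142) ≈ 0.0022343
Gain = 20 log₁₀(0.0022343) ≈ -53.02 dB

-53.0 dB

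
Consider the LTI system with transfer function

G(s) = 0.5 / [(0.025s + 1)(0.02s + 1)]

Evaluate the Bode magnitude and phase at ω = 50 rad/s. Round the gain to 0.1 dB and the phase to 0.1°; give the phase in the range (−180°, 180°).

At ω = 50 rad/s:
pole (1 + j50·0.025) = 1 + j1.25 → |·| ≈ 1.6008, ∠ ≈ 51.34°
pole (1 + j50·0.02) = 1 + j1 → |·| ≈ 1.4142, ∠ ≈ 45.00°
|G| = 0.5 · 1 / (1.6008 · 1.4142) ≈ 0.22086
Gain = 20 log₁₀(0.22086) ≈ -13.12 dB
∠G = (0°) − (51.34° + 45.00°) = -96.34°

-13.1 dB, -96.3°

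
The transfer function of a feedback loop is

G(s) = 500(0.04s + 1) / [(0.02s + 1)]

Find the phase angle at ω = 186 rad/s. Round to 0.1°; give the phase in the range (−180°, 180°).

7.4°

At ω = 186 rad/s:
zero (1 + j186·0.04) = 1 + j7.44 → |·| ≈ 7.5069, ∠ ≈ 82.34°
pole (1 + j186·0.02) = 1 + j3.72 → |·| ≈ 3.8521, ∠ ≈ 74.95°
∠G = (82.34°) − (74.95°) = 7.39°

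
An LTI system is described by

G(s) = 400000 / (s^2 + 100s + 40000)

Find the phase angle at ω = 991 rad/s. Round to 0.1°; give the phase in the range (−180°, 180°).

At s = jω = j991:
quadratic: (j991)² + 100·j991 + 40000 = -942081 + j99100 → |·| ≈ 9.4728e+05, ∠ ≈ 173.99°
∠G = 0.00° − 173.99° = -173.99°

-174.0°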